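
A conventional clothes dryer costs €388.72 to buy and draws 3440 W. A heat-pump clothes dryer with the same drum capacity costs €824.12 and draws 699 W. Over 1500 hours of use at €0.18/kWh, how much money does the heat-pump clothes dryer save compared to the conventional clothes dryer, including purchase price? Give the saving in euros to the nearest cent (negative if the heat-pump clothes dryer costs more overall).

conventional clothes dryer: €388.72 + (3440/1000) kW × 1500 h × €0.18 = €388.72 + €928.8 = €1317.52
heat-pump clothes dryer: €824.12 + (699/1000) kW × 1500 h × €0.18 = €824.12 + €188.73 = €1012.85
Saving = €1317.52 − €1012.85 = €304.67

€304.67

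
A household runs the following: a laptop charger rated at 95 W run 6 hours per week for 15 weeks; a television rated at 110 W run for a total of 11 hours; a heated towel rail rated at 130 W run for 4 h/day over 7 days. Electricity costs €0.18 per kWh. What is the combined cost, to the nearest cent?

laptop charger: Runtime = 6 h/week × 15 weeks = 90 h
laptop charger: 0.095 kW × 90 h = 8.55 kWh
television: 0.11 kW × 11 h = 1.21 kWh
heated towel rail: Runtime = 4 h/day × 7 days = 28 h
heated towel rail: 0.13 kW × 28 h = 3.64 kWh
Total energy = 13.4 kWh
Cost = 13.4 × €0.18 = €2.41

€2.41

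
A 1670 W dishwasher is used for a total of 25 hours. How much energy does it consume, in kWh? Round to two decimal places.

41.75 kWh

Energy = 1.67 kW × 25 h = 41.75 kWh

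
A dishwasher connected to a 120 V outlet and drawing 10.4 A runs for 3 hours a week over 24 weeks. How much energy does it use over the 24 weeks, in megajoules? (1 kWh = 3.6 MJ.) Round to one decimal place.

323.5 MJ

Power = 10.4 A × 120 V = 1248 W = 1.248 kW
Runtime = 3 h/week × 24 weeks = 72 h
Energy = 1.248 kW × 72 h = 89.856 kWh
= 89.856 × 3.6 MJ = 323.5 MJ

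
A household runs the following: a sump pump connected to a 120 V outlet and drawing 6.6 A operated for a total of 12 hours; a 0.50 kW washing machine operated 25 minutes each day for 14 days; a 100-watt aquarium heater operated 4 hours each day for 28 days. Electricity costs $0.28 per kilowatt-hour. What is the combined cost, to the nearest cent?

$6.61

sump pump: Power = 6.6 A × 120 V = 792 W = 0.792 kW
sump pump: 0.792 kW × 12 h = 9.504 kWh
washing machine: Runtime = 25 min × 14 = 350 min = 5.833333… h
washing machine: 0.5 kW × 5.833333… h = 2.916666… kWh
aquarium heater: Runtime = 4 h/day × 28 days = 112 h
aquarium heater: 0.1 kW × 112 h = 11.2 kWh
Total energy = 23.620666… kWh
Cost = 23.620666… × $0.28 = $6.61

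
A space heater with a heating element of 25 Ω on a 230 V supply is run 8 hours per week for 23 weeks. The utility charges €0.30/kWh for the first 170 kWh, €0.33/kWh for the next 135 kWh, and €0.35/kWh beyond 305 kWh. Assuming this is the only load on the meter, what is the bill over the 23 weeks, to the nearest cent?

Power = V²/R = 230²/25 = 2116 W = 2.116 kW
Runtime = 8 h/week × 23 weeks = 184 h
Energy = 2.116 kW × 184 h = 389.344 kWh
Tier 1 (0–170 kWh): 170 × €0.30 = €51
Tier 2 (170–305 kWh): 135 × €0.33 = €44.55
Above 305 kWh: 84.344 × €0.35 = €29.5204
Bill = €125.07

€125.07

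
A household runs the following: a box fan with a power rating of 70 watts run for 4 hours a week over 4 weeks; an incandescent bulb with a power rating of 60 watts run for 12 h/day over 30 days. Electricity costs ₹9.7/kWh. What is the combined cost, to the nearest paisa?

box fan: Runtime = 4 h/week × 4 weeks = 16 h
box fan: 0.07 kW × 16 h = 1.12 kWh
incandescent bulb: Runtime = 12 h/day × 30 days = 360 h
incandescent bulb: 0.06 kW × 360 h = 21.6 kWh
Total energy = 22.72 kWh
Cost = 22.72 × ₹9.7 = ₹220.38

₹220.38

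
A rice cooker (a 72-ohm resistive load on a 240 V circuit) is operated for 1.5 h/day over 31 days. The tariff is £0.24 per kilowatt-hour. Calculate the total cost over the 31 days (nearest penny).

£8.93

Power = V²/R = 240²/72 = 800 W = 0.8 kW
Runtime = 1.5 h/day × 31 days = 46.5 h
Energy = 0.8 kW × 46.5 h = 37.2 kWh
Cost = 37.2 kWh × £0.24/kWh = £8.93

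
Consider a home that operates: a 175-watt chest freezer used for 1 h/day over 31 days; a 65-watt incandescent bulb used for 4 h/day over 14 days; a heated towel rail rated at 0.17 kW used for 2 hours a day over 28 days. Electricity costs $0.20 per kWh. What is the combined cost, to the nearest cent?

$3.72

chest freezer: Runtime = 1 h/day × 31 days = 31 h
chest freezer: 0.175 kW × 31 h = 5.425 kWh
incandescent bulb: Runtime = 4 h/day × 14 days = 56 h
incandescent bulb: 0.065 kW × 56 h = 3.64 kWh
heated towel rail: Runtime = 2 h/day × 28 days = 56 h
heated towel rail: 0.17 kW × 56 h = 9.52 kWh
Total energy = 18.585 kWh
Cost = 18.585 × $0.20 = $3.72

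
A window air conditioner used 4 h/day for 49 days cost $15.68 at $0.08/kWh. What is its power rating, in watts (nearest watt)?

1000 W

Energy = $15.68 ÷ $0.08/kWh = 196 kWh
Runtime = 4 h/day × 49 days = 196 h
Power = 196 kWh ÷ 196 h = 1 kW = 1000 W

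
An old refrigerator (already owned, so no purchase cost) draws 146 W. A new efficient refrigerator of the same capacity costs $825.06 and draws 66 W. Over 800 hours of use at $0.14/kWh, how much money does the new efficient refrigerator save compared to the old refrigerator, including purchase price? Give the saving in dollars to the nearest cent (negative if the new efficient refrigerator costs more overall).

-$816.10

old refrigerator: $0.00 + (146/1000) kW × 800 h × $0.14 = $0.00 + $16.352 = $16.352
new efficient refrigerator: $825.06 + (66/1000) kW × 800 h × $0.14 = $825.06 + $7.392 = $832.452
Saving = $16.352 − $832.452 = −$816.1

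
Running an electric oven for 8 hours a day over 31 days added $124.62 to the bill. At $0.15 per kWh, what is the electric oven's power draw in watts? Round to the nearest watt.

Energy = $124.62 ÷ $0.15/kWh = 830.8 kWh
Runtime = 8 h/day × 31 days = 248 h
Power = 830.8 kWh ÷ 248 h = 3.35 kW = 3350 W

3350 W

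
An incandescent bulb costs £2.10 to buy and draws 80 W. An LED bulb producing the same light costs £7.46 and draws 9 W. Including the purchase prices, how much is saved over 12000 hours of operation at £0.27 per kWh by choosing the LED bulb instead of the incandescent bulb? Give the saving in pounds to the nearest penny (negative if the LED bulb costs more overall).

£224.68

incandescent bulb: £2.10 + (80/1000) kW × 12000 h × £0.27 = £2.10 + £259.2 = £261.3
LED bulb: £7.46 + (9/1000) kW × 12000 h × £0.27 = £7.46 + £29.16 = £36.62
Saving = £261.3 − £36.62 = £224.68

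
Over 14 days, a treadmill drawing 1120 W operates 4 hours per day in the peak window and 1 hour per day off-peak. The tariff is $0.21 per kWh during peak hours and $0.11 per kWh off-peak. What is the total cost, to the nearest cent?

$14.90

Peak energy = 1.12 kW × 4 h × 14 = 62.72 kWh
Off-peak energy = 1.12 kW × 1 h × 14 = 15.68 kWh
Cost = 62.72 × $0.21 + 15.68 × $0.11 = $13.1712 + $1.7248 = $14.90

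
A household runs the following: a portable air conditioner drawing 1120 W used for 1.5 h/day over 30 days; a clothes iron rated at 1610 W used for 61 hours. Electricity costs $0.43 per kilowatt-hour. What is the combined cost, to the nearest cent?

$63.90

portable air conditioner: Runtime = 1.5 h/day × 30 days = 45 h
portable air conditioner: 1.12 kW × 45 h = 50.4 kWh
clothes iron: 1.61 kW × 61 h = 98.21 kWh
Total energy = 148.61 kWh
Cost = 148.61 × $0.43 = $63.90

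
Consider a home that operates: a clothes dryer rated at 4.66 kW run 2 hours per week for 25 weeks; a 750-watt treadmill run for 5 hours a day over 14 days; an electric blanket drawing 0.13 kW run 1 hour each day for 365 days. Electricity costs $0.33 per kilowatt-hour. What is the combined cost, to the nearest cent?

clothes dryer: Runtime = 2 h/week × 25 weeks = 50 h
clothes dryer: 4.66 kW × 50 h = 233 kWh
treadmill: Runtime = 5 h/day × 14 days = 70 h
treadmill: 0.75 kW × 70 h = 52.5 kWh
electric blanket: Runtime = 1 h/day × 365 days = 365 h
electric blanket: 0.13 kW × 365 h = 47.45 kWh
Total energy = 332.95 kWh
Cost = 332.95 × $0.33 = $109.87

$109.87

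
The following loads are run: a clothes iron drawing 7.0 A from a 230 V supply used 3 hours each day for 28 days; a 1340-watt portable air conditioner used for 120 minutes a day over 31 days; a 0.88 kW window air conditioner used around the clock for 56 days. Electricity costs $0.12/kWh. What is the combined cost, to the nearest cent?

clothes iron: Power = 7.0 A × 230 V = 1610 W = 1.61 kW
clothes iron: Runtime = 3 h/day × 28 days = 84 h
clothes iron: 1.61 kW × 84 h = 135.24 kWh
portable air conditioner: Runtime = 120 min × 31 = 3720 min = 62 h
portable air conditioner: 1.34 kW × 62 h = 83.08 kWh
window air conditioner: Runtime = 24 h × 56 = 1344 h
window air conditioner: 0.88 kW × 1344 h = 1182.72 kWh
Total energy = 1401.04 kWh
Cost = 1401.04 × $0.12 = $168.12

$168.12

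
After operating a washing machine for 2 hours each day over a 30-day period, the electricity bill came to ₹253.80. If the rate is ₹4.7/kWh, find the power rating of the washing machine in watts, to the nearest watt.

Energy = ₹253.80 ÷ ₹4.7/kWh = 54 kWh
Runtime = 2 h/day × 30 days = 60 h
Power = 54 kWh ÷ 60 h = 0.9 kW = 900 W

900 W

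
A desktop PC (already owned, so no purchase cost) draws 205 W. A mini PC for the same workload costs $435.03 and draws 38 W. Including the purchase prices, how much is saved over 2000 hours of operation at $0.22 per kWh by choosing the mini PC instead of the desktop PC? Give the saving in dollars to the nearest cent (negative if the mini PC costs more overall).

desktop PC: $0.00 + (205/1000) kW × 2000 h × $0.22 = $0.00 + $90.2 = $90.2
mini PC: $435.03 + (38/1000) kW × 2000 h × $0.22 = $435.03 + $16.72 = $451.75
Saving = $90.2 − $451.75 = −$361.55

-$361.55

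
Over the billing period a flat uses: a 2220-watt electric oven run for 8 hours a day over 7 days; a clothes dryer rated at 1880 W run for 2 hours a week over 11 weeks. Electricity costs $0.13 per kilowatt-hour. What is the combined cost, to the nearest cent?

$21.54

electric oven: Runtime = 8 h/day × 7 days = 56 h
electric oven: 2.22 kW × 56 h = 124.32 kWh
clothes dryer: Runtime = 2 h/week × 11 weeks = 22 h
clothes dryer: 1.88 kW × 22 h = 41.36 kWh
Total energy = 165.68 kWh
Cost = 165.68 × $0.13 = $21.54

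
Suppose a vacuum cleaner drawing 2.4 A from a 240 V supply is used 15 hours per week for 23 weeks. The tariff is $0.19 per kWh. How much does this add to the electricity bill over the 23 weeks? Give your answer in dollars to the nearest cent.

$37.76

Power = 2.4 A × 240 V = 576 W = 0.576 kW
Runtime = 15 h/week × 23 weeks = 345 h
Energy = 0.576 kW × 345 h = 198.72 kWh
Cost = 198.72 kWh × $0.19/kWh = $37.76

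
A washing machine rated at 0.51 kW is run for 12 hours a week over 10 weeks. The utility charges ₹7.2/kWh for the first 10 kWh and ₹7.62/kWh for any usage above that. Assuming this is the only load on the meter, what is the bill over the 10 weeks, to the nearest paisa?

Runtime = 12 h/week × 10 weeks = 120 h
Energy = 0.51 kW × 120 h = 61.2 kWh
Tier 1 (0–10 kWh): 10 × ₹7.2 = ₹72
Above 10 kWh: 51.2 × ₹7.62 = ₹390.144
Bill = ₹462.14

₹462.14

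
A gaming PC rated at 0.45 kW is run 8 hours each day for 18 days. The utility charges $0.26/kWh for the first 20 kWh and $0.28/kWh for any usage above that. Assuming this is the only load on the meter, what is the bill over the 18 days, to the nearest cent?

$17.74

Runtime = 8 h/day × 18 days = 144 h
Energy = 0.45 kW × 144 h = 64.8 kWh
Tier 1 (0–20 kWh): 20 × $0.26 = $5.2
Above 20 kWh: 44.8 × $0.28 = $12.544
Bill = $17.74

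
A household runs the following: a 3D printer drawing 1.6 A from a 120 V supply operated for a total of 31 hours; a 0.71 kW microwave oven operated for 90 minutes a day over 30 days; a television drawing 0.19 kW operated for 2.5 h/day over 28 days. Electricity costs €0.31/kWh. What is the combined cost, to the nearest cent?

€15.87

3D printer: Power = 1.6 A × 120 V = 192 W = 0.192 kW
3D printer: 0.192 kW × 31 h = 5.952 kWh
microwave oven: Runtime = 90 min × 30 = 2700 min = 45 h
microwave oven: 0.71 kW × 45 h = 31.95 kWh
television: Runtime = 2.5 h/day × 28 days = 70 h
television: 0.19 kW × 70 h = 13.3 kWh
Total energy = 51.202 kWh
Cost = 51.202 × €0.31 = €15.87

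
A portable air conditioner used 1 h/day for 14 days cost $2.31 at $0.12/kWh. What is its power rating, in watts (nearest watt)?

1375 W

Energy = $2.31 ÷ $0.12/kWh = 19.25 kWh
Runtime = 1 h/day × 14 days = 14 h
Power = 19.25 kWh ÷ 14 h = 1.375 kW = 1375 W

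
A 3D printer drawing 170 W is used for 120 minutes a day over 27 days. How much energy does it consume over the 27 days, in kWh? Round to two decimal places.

9.18 kWh

Runtime = 120 min × 27 = 3240 min = 54 h
Energy = 0.17 kW × 54 h = 9.18 kWh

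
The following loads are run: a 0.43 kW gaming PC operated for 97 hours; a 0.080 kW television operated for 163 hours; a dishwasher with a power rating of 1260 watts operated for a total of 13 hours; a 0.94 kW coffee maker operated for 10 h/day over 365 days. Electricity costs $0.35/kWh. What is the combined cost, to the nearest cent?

$1225.75

gaming PC: 0.43 kW × 97 h = 41.71 kWh
television: 0.08 kW × 163 h = 13.04 kWh
dishwasher: 1.26 kW × 13 h = 16.38 kWh
coffee maker: Runtime = 10 h/day × 365 days = 3650 h
coffee maker: 0.94 kW × 3650 h = 3431 kWh
Total energy = 3502.13 kWh
Cost = 3502.13 × $0.35 = $1225.75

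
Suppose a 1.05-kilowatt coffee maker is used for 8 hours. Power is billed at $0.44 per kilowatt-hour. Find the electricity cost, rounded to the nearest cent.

$3.70

Energy = 1.05 kW × 8 h = 8.4 kWh
Cost = 8.4 kWh × $0.44/kWh = $3.70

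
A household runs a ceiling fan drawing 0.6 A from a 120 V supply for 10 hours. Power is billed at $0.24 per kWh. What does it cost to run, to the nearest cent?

$0.17

Power = 0.6 A × 120 V = 72 W = 0.072 kW
Energy = 0.072 kW × 10 h = 0.72 kWh
Cost = 0.72 kWh × $0.24/kWh = $0.17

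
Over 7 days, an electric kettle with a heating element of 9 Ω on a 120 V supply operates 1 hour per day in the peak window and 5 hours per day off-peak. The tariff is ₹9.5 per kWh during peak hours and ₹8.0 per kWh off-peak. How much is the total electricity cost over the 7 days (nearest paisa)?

₹554.40

Power = V²/R = 120²/9 = 1600 W = 1.6 kW
Peak energy = 1.6 kW × 1 h × 7 = 11.2 kWh
Off-peak energy = 1.6 kW × 5 h × 7 = 56 kWh
Cost = 11.2 × ₹9.5 + 56 × ₹8.0 = ₹106.4 + ₹448 = ₹554.40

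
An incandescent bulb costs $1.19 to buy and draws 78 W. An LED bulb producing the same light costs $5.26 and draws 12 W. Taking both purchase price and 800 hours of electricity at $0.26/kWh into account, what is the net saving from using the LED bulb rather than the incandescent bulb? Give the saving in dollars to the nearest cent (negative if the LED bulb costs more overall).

$9.66

incandescent bulb: $1.19 + (78/1000) kW × 800 h × $0.26 = $1.19 + $16.224 = $17.414
LED bulb: $5.26 + (12/1000) kW × 800 h × $0.26 = $5.26 + $2.496 = $7.756
Saving = $17.414 − $7.756 = $9.658 → $9.66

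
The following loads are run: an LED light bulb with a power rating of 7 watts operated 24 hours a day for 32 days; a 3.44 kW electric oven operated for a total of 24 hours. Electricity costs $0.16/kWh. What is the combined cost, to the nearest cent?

LED light bulb: Runtime = 24 h × 32 = 768 h
LED light bulb: 0.007 kW × 768 h = 5.376 kWh
electric oven: 3.44 kW × 24 h = 82.56 kWh
Total energy = 87.936 kWh
Cost = 87.936 × $0.16 = $14.07

$14.07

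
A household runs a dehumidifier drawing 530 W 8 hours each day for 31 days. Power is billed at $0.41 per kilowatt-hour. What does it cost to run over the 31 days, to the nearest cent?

Runtime = 8 h/day × 31 days = 248 h
Energy = 0.53 kW × 248 h = 131.44 kWh
Cost = 131.44 kWh × $0.41/kWh = $53.89

$53.89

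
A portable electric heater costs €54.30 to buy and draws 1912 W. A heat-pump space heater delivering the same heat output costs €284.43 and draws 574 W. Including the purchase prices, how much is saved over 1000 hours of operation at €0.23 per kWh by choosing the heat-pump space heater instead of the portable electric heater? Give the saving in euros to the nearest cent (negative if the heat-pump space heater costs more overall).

portable electric heater: €54.30 + (1912/1000) kW × 1000 h × €0.23 = €54.30 + €439.76 = €494.06
heat-pump space heater: €284.43 + (574/1000) kW × 1000 h × €0.23 = €284.43 + €132.02 = €416.45
Saving = €494.06 − €416.45 = €77.61

€77.61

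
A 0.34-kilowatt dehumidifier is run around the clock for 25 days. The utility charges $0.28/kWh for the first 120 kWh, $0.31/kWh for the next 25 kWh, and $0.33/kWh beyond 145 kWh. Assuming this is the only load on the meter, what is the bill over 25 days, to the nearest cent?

Runtime = 24 h × 25 = 600 h
Energy = 0.34 kW × 600 h = 204 kWh
Tier 1 (0–120 kWh): 120 × $0.28 = $33.6
Tier 2 (120–145 kWh): 25 × $0.31 = $7.75
Above 145 kWh: 59 × $0.33 = $19.47
Bill = $60.82

$60.82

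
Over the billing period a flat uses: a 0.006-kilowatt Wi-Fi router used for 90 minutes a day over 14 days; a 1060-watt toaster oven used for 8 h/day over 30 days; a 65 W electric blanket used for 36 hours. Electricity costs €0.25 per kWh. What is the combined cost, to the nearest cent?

Wi-Fi router: Runtime = 90 min × 14 = 1260 min = 21 h
Wi-Fi router: 0.006 kW × 21 h = 0.126 kWh
toaster oven: Runtime = 8 h/day × 30 days = 240 h
toaster oven: 1.06 kW × 240 h = 254.4 kWh
electric blanket: 0.065 kW × 36 h = 2.34 kWh
Total energy = 256.866 kWh
Cost = 256.866 × €0.25 = €64.22

€64.22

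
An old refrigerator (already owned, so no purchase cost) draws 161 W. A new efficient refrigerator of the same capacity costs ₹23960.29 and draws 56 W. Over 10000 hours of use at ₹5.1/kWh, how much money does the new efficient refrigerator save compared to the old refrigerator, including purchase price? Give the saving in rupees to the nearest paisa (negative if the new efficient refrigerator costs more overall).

old refrigerator: ₹0.00 + (161/1000) kW × 10000 h × ₹5.1 = ₹0.00 + ₹8211 = ₹8211
new efficient refrigerator: ₹23960.29 + (56/1000) kW × 10000 h × ₹5.1 = ₹23960.29 + ₹2856 = ₹26816.29
Saving = ₹8211 − ₹26816.29 = −₹18605.29

-₹18605.29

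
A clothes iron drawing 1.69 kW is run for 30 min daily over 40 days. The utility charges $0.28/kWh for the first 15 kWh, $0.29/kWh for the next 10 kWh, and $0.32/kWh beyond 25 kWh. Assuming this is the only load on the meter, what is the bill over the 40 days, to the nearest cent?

$9.92

Runtime = 30 min × 40 = 1200 min = 20 h
Energy = 1.69 kW × 20 h = 33.8 kWh
Tier 1 (0–15 kWh): 15 × $0.28 = $4.2
Tier 2 (15–25 kWh): 10 × $0.29 = $2.9
Above 25 kWh: 8.8 × $0.32 = $2.816
Bill = $9.92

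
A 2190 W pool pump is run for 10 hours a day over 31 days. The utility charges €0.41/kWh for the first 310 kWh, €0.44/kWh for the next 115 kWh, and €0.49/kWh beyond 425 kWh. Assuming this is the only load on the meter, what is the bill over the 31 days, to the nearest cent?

€302.11

Runtime = 10 h/day × 31 days = 310 h
Energy = 2.19 kW × 310 h = 678.9 kWh
Tier 1 (0–310 kWh): 310 × €0.41 = €127.1
Tier 2 (310–425 kWh): 115 × €0.44 = €50.6
Above 425 kWh: 253.9 × €0.49 = €124.411
Bill = €302.11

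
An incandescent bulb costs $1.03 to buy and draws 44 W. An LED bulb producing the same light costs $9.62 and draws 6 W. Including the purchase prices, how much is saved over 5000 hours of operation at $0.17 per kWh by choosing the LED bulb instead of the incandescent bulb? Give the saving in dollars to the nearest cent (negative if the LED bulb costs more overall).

$23.71

incandescent bulb: $1.03 + (44/1000) kW × 5000 h × $0.17 = $1.03 + $37.4 = $38.43
LED bulb: $9.62 + (6/1000) kW × 5000 h × $0.17 = $9.62 + $5.1 = $14.72
Saving = $38.43 − $14.72 = $23.71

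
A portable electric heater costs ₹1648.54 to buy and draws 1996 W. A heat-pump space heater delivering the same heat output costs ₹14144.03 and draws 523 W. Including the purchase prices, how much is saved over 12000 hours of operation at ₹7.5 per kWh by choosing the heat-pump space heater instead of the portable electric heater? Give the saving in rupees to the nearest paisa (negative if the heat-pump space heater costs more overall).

₹120074.51

portable electric heater: ₹1648.54 + (1996/1000) kW × 12000 h × ₹7.5 = ₹1648.54 + ₹179640 = ₹181288.54
heat-pump space heater: ₹14144.03 + (523/1000) kW × 12000 h × ₹7.5 = ₹14144.03 + ₹47070 = ₹61214.03
Saving = ₹181288.54 − ₹61214.03 = ₹120074.51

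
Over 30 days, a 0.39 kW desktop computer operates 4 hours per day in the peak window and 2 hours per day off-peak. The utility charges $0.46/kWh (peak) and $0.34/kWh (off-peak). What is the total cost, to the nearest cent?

Peak energy = 0.39 kW × 4 h × 30 = 46.8 kWh
Off-peak energy = 0.39 kW × 2 h × 30 = 23.4 kWh
Cost = 46.8 × $0.46 + 23.4 × $0.34 = $21.528 + $7.956 = $29.48

$29.48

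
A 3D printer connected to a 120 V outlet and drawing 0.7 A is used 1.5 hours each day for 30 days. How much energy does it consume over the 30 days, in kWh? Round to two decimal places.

3.78 kWh

Power = 0.7 A × 120 V = 84 W = 0.084 kW
Runtime = 1.5 h/day × 30 days = 45 h
Energy = 0.084 kW × 45 h = 3.78 kWh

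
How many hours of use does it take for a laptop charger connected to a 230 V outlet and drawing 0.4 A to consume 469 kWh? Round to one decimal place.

5097.8 h

Power = 0.4 A × 230 V = 92 W = 0.092 kW
Hours = 469 kWh ÷ 0.092 kW = 5097.8 h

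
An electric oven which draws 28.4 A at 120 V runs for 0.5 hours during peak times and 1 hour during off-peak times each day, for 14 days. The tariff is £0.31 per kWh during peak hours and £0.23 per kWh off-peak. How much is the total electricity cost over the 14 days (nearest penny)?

£18.37

Power = 28.4 A × 120 V = 3408 W = 3.408 kW
Peak energy = 3.408 kW × 0.5 h × 14 = 23.856 kWh
Off-peak energy = 3.408 kW × 1 h × 14 = 47.712 kWh
Cost = 23.856 × £0.31 + 47.712 × £0.23 = £7.39536 + £10.97376 = £18.37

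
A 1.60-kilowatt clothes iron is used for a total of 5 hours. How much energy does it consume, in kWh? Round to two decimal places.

Energy = 1.6 kW × 5 h = 8 kWh

8.00 kWh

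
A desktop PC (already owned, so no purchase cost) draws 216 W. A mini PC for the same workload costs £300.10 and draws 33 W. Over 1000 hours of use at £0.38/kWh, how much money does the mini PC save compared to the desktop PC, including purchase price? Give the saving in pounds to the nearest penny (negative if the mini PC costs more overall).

desktop PC: £0.00 + (216/1000) kW × 1000 h × £0.38 = £0.00 + £82.08 = £82.08
mini PC: £300.10 + (33/1000) kW × 1000 h × £0.38 = £300.10 + £12.54 = £312.64
Saving = £82.08 − £312.64 = −£230.56

-£230.56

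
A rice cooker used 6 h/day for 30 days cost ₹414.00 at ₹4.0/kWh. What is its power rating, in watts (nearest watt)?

Energy = ₹414.00 ÷ ₹4.0/kWh = 103.5 kWh
Runtime = 6 h/day × 30 days = 180 h
Power = 103.5 kWh ÷ 180 h = 0.575 kW = 575 W

575 W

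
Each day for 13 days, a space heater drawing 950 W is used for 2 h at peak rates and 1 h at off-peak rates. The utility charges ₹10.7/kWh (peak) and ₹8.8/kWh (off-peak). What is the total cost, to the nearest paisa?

Peak energy = 0.95 kW × 2 h × 13 = 24.7 kWh
Off-peak energy = 0.95 kW × 1 h × 13 = 12.35 kWh
Cost = 24.7 × ₹10.7 + 12.35 × ₹8.8 = ₹264.29 + ₹108.68 = ₹372.97

₹372.97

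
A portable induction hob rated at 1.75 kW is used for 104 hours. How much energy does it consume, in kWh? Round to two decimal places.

182.00 kWh

Energy = 1.75 kW × 104 h = 182 kWh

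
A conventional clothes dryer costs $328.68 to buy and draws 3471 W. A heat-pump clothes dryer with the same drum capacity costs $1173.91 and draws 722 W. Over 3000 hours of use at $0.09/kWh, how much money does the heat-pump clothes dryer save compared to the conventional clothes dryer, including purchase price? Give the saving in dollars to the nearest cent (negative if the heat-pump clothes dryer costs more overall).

conventional clothes dryer: $328.68 + (3471/1000) kW × 3000 h × $0.09 = $328.68 + $937.17 = $1265.85
heat-pump clothes dryer: $1173.91 + (722/1000) kW × 3000 h × $0.09 = $1173.91 + $194.94 = $1368.85
Saving = $1265.85 − $1368.85 = −$103

-$103.00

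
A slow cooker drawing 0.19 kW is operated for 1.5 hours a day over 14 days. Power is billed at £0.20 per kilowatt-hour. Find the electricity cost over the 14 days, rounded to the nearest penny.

£0.80

Runtime = 1.5 h/day × 14 days = 21 h
Energy = 0.19 kW × 21 h = 3.99 kWh
Cost = 3.99 kWh × £0.20/kWh = £0.80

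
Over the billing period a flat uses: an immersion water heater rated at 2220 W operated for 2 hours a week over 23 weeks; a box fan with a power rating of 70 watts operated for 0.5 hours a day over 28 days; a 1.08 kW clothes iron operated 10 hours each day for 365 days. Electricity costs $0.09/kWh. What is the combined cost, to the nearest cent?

immersion water heater: Runtime = 2 h/week × 23 weeks = 46 h
immersion water heater: 2.22 kW × 46 h = 102.12 kWh
box fan: Runtime = 0.5 h/day × 28 days = 14 h
box fan: 0.07 kW × 14 h = 0.98 kWh
clothes iron: Runtime = 10 h/day × 365 days = 3650 h
clothes iron: 1.08 kW × 3650 h = 3942 kWh
Total energy = 4045.1 kWh
Cost = 4045.1 × $0.09 = $364.06

$364.06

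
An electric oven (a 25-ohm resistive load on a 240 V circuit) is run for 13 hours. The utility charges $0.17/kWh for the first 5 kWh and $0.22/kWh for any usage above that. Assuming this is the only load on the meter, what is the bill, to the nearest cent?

Power = V²/R = 240²/25 = 2304 W = 2.304 kW
Energy = 2.304 kW × 13 h = 29.952 kWh
Tier 1 (0–5 kWh): 5 × $0.17 = $0.85
Above 5 kWh: 24.952 × $0.22 = $5.48944
Bill = $6.34

$6.34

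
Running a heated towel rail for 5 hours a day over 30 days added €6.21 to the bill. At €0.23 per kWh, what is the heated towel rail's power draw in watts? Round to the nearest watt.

180 W

Energy = €6.21 ÷ €0.23/kWh = 27 kWh
Runtime = 5 h/day × 30 days = 150 h
Power = 27 kWh ÷ 150 h = 0.18 kW = 180 W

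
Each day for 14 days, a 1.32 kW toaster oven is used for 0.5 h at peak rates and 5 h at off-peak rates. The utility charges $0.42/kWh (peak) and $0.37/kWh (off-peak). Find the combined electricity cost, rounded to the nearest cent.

$38.07

Peak energy = 1.32 kW × 0.5 h × 14 = 9.24 kWh
Off-peak energy = 1.32 kW × 5 h × 14 = 92.4 kWh
Cost = 9.24 × $0.42 + 92.4 × $0.37 = $3.8808 + $34.188 = $38.07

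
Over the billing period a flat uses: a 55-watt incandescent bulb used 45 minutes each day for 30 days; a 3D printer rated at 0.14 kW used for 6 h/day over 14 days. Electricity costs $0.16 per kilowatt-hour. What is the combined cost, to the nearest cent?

incandescent bulb: Runtime = 45 min × 30 = 1350 min = 22.5 h
incandescent bulb: 0.055 kW × 22.5 h = 1.2375 kWh
3D printer: Runtime = 6 h/day × 14 days = 84 h
3D printer: 0.14 kW × 84 h = 11.76 kWh
Total energy = 12.9975 kWh
Cost = 12.9975 × $0.16 = $2.08

$2.08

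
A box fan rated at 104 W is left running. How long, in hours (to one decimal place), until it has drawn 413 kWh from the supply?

Hours = 413 kWh ÷ 0.104 kW = 3971.2 h

3971.2 h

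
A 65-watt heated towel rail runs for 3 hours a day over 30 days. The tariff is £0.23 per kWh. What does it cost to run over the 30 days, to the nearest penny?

Runtime = 3 h/day × 30 days = 90 h
Energy = 0.065 kW × 90 h = 5.85 kWh
Cost = 5.85 kWh × £0.23/kWh = £1.35

£1.35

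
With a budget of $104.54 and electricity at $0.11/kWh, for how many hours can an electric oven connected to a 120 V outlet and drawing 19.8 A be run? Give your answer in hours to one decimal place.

Power = 19.8 A × 120 V = 2376 W = 2.376 kW
Energy available = $104.54 ÷ $0.11/kWh = 950.3636 kWh
Hours = 950.3636 kWh ÷ 2.376 kW = 400.0 h

400.0 h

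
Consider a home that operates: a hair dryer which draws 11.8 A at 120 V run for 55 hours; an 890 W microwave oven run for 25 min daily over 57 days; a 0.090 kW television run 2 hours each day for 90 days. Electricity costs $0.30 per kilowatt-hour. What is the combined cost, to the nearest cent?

hair dryer: Power = 11.8 A × 120 V = 1416 W = 1.416 kW
hair dryer: 1.416 kW × 55 h = 77.88 kWh
microwave oven: Runtime = 25 min × 57 = 1425 min = 23.75 h
microwave oven: 0.89 kW × 23.75 h = 21.1375 kWh
television: Runtime = 2 h/day × 90 days = 180 h
television: 0.09 kW × 180 h = 16.2 kWh
Total energy = 115.2175 kWh
Cost = 115.2175 × $0.30 = $34.57

$34.57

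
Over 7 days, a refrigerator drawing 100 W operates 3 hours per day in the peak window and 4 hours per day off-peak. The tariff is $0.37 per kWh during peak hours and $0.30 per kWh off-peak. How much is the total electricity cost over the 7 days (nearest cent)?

$1.62

Peak energy = 0.1 kW × 3 h × 7 = 2.1 kWh
Off-peak energy = 0.1 kW × 4 h × 7 = 2.8 kWh
Cost = 2.1 × $0.37 + 2.8 × $0.30 = $0.777 + $0.84 = $1.62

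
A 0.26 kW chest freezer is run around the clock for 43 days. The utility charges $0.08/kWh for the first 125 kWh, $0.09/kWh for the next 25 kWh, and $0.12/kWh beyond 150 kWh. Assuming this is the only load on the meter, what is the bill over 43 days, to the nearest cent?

$26.45

Runtime = 24 h × 43 = 1032 h
Energy = 0.26 kW × 1032 h = 268.32 kWh
Tier 1 (0–125 kWh): 125 × $0.08 = $10
Tier 2 (125–150 kWh): 25 × $0.09 = $2.25
Above 150 kWh: 118.32 × $0.12 = $14.1984
Bill = $26.45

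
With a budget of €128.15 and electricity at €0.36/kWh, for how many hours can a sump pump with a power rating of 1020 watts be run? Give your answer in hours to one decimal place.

349.0 h

Energy available = €128.15 ÷ €0.36/kWh = 355.9722 kWh
Hours = 355.9722 kWh ÷ 1.02 kW = 349.0 h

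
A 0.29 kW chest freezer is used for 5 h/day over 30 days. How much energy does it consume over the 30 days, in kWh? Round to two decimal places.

Runtime = 5 h/day × 30 days = 150 h
Energy = 0.29 kW × 150 h = 43.5 kWh

43.50 kWh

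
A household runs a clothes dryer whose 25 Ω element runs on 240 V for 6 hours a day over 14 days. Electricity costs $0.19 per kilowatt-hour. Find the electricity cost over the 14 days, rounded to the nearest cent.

$36.77

Power = V²/R = 240²/25 = 2304 W = 2.304 kW
Runtime = 6 h/day × 14 days = 84 h
Energy = 2.304 kW × 84 h = 193.536 kWh
Cost = 193.536 kWh × $0.19/kWh = $36.77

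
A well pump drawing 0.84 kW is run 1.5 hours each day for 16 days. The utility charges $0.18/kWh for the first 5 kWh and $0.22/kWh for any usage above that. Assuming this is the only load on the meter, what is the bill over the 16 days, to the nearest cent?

Runtime = 1.5 h/day × 16 days = 24 h
Energy = 0.84 kW × 24 h = 20.16 kWh
Tier 1 (0–5 kWh): 5 × $0.18 = $0.9
Above 5 kWh: 15.16 × $0.22 = $3.3352
Bill = $4.24

$4.24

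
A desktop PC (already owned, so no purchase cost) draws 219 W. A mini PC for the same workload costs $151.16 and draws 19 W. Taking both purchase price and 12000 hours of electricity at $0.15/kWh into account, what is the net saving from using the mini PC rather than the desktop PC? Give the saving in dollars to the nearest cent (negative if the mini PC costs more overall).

$208.84

desktop PC: $0.00 + (219/1000) kW × 12000 h × $0.15 = $0.00 + $394.2 = $394.2
mini PC: $151.16 + (19/1000) kW × 12000 h × $0.15 = $151.16 + $34.2 = $185.36
Saving = $394.2 − $185.36 = $208.84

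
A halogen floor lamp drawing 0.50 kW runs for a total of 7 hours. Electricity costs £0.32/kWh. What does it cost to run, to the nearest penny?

Energy = 0.5 kW × 7 h = 3.5 kWh
Cost = 3.5 kWh × £0.32/kWh = £1.12

£1.12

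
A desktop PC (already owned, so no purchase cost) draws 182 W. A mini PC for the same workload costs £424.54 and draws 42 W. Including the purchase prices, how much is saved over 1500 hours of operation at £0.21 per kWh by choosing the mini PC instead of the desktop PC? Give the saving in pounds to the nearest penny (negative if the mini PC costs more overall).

-£380.44

desktop PC: £0.00 + (182/1000) kW × 1500 h × £0.21 = £0.00 + £57.33 = £57.33
mini PC: £424.54 + (42/1000) kW × 1500 h × £0.21 = £424.54 + £13.23 = £437.77
Saving = £57.33 − £437.77 = −£380.44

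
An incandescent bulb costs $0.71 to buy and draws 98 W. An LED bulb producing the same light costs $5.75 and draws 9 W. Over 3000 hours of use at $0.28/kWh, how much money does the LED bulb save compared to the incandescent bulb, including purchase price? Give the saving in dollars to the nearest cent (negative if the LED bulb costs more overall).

incandescent bulb: $0.71 + (98/1000) kW × 3000 h × $0.28 = $0.71 + $82.32 = $83.03
LED bulb: $5.75 + (9/1000) kW × 3000 h × $0.28 = $5.75 + $7.56 = $13.31
Saving = $83.03 − $13.31 = $69.72

$69.72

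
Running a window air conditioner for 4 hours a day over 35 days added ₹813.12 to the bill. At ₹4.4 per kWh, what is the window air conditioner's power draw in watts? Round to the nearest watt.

1320 W

Energy = ₹813.12 ÷ ₹4.4/kWh = 184.8 kWh
Runtime = 4 h/day × 35 days = 140 h
Power = 184.8 kWh ÷ 140 h = 1.32 kW = 1320 W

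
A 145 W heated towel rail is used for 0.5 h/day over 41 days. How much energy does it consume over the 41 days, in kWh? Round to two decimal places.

Runtime = 0.5 h/day × 41 days = 20.5 h
Energy = 0.145 kW × 20.5 h = 2.9725 kWh ≈ 2.97 kWh

2.97 kWh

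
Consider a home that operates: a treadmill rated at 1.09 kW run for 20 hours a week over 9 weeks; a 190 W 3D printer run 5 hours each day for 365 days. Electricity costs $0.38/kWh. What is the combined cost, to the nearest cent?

$206.32

treadmill: Runtime = 20 h/week × 9 weeks = 180 h
treadmill: 1.09 kW × 180 h = 196.2 kWh
3D printer: Runtime = 5 h/day × 365 days = 1825 h
3D printer: 0.19 kW × 1825 h = 346.75 kWh
Total energy = 542.95 kWh
Cost = 542.95 × $0.38 = $206.32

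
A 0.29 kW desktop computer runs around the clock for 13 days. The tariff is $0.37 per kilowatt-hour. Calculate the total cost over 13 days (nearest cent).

$33.48

Runtime = 24 h × 13 = 312 h
Energy = 0.29 kW × 312 h = 90.48 kWh
Cost = 90.48 kWh × $0.37/kWh = $33.48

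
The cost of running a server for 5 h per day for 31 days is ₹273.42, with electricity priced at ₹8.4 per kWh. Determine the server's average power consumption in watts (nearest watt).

Energy = ₹273.42 ÷ ₹8.4/kWh = 32.55 kWh
Runtime = 5 h/day × 31 days = 155 h
Power = 32.55 kWh ÷ 155 h = 0.21 kW = 210 W

210 W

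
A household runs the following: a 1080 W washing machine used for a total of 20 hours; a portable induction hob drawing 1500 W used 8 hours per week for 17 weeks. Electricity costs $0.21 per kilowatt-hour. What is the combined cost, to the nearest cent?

washing machine: 1.08 kW × 20 h = 21.6 kWh
portable induction hob: Runtime = 8 h/week × 17 weeks = 136 h
portable induction hob: 1.5 kW × 136 h = 204 kWh
Total energy = 225.6 kWh
Cost = 225.6 × $0.21 = $47.38

$47.38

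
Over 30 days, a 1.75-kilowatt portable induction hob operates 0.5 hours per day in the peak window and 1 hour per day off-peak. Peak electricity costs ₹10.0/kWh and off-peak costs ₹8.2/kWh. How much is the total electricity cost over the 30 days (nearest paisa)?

₹693.00

Peak energy = 1.75 kW × 0.5 h × 30 = 26.25 kWh
Off-peak energy = 1.75 kW × 1 h × 30 = 52.5 kWh
Cost = 26.25 × ₹10.0 + 52.5 × ₹8.2 = ₹262.5 + ₹430.5 = ₹693.00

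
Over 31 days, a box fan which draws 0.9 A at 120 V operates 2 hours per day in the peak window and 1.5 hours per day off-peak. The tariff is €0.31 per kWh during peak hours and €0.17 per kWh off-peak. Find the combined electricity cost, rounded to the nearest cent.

Power = 0.9 A × 120 V = 108 W = 0.108 kW
Peak energy = 0.108 kW × 2 h × 31 = 6.696 kWh
Off-peak energy = 0.108 kW × 1.5 h × 31 = 5.022 kWh
Cost = 6.696 × €0.31 + 5.022 × €0.17 = €2.07576 + €0.85374 = €2.93

€2.93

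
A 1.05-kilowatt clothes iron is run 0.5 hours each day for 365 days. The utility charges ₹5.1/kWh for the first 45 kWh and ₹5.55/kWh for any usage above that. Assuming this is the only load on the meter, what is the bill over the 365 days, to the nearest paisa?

Runtime = 0.5 h/day × 365 days = 182.5 h
Energy = 1.05 kW × 182.5 h = 191.625 kWh
Tier 1 (0–45 kWh): 45 × ₹5.1 = ₹229.5
Above 45 kWh: 146.625 × ₹5.55 = ₹813.76875
Bill = ₹1043.27

₹1043.27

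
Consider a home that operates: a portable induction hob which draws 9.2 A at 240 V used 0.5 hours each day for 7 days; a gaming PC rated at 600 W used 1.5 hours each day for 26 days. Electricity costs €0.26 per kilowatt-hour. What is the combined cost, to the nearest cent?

€8.09

portable induction hob: Power = 9.2 A × 240 V = 2208 W = 2.208 kW
portable induction hob: Runtime = 0.5 h/day × 7 days = 3.5 h
portable induction hob: 2.208 kW × 3.5 h = 7.728 kWh
gaming PC: Runtime = 1.5 h/day × 26 days = 39 h
gaming PC: 0.6 kW × 39 h = 23.4 kWh
Total energy = 31.128 kWh
Cost = 31.128 × €0.26 = €8.09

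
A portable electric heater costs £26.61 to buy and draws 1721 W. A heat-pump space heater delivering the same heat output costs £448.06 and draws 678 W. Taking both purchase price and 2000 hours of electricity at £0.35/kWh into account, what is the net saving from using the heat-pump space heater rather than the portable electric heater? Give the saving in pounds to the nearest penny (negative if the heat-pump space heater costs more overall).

£308.65

portable electric heater: £26.61 + (1721/1000) kW × 2000 h × £0.35 = £26.61 + £1204.7 = £1231.31
heat-pump space heater: £448.06 + (678/1000) kW × 2000 h × £0.35 = £448.06 + £474.6 = £922.66
Saving = £1231.31 − £922.66 = £308.65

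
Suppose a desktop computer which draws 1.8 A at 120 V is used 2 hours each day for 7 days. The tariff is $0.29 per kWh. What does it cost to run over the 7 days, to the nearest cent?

Power = 1.8 A × 120 V = 216 W = 0.216 kW
Runtime = 2 h/day × 7 days = 14 h
Energy = 0.216 kW × 14 h = 3.024 kWh
Cost = 3.024 kWh × $0.29/kWh = $0.88

$0.88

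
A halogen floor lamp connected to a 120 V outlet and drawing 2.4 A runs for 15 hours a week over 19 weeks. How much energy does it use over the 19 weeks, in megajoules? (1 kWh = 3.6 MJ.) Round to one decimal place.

Power = 2.4 A × 120 V = 288 W = 0.288 kW
Runtime = 15 h/week × 19 weeks = 285 h
Energy = 0.288 kW × 285 h = 82.08 kWh
= 82.08 × 3.6 MJ = 295.5 MJ

295.5 MJ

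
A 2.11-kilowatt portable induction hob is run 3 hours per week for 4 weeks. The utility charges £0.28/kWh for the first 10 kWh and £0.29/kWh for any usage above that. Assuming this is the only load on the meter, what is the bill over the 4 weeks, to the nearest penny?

Runtime = 3 h/week × 4 weeks = 12 h
Energy = 2.11 kW × 12 h = 25.32 kWh
Tier 1 (0–10 kWh): 10 × £0.28 = £2.8
Above 10 kWh: 15.32 × £0.29 = £4.4428
Bill = £7.24

£7.24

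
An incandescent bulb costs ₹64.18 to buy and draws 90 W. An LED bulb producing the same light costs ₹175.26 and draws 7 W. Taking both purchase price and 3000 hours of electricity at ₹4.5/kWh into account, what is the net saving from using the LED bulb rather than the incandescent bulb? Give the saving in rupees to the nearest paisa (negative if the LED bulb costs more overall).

incandescent bulb: ₹64.18 + (90/1000) kW × 3000 h × ₹4.5 = ₹64.18 + ₹1215 = ₹1279.18
LED bulb: ₹175.26 + (7/1000) kW × 3000 h × ₹4.5 = ₹175.26 + ₹94.5 = ₹269.76
Saving = ₹1279.18 − ₹269.76 = ₹1009.42

₹1009.42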